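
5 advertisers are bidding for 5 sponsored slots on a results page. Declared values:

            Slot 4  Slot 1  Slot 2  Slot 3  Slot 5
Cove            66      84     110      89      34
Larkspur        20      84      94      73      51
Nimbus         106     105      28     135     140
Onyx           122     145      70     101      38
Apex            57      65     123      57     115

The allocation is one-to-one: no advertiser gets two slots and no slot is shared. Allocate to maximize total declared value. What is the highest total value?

Maximum total: $566

Treat this as an assignment problem: match each advertiser to one slot.
Optimal: Cove→Slot 2 ($110), Larkspur→Slot 1 ($84), Nimbus→Slot 3 ($135), Onyx→Slot 4 ($122), Apex→Slot 5 ($115) — total 110+84+135+122+115 = $566.
Row-greedy (each advertiser in turn takes its best remaining slot) gives $513, worse by 53.
Next-best assignment: Cove→Slot 3, Larkspur→Slot 1, Nimbus→Slot 5, Onyx→Slot 4, Apex→Slot 2 = $558.
Swapping Nimbus↔Onyx (Nimbus→Slot 4 $106, Onyx→Slot 3 $101) loses 50.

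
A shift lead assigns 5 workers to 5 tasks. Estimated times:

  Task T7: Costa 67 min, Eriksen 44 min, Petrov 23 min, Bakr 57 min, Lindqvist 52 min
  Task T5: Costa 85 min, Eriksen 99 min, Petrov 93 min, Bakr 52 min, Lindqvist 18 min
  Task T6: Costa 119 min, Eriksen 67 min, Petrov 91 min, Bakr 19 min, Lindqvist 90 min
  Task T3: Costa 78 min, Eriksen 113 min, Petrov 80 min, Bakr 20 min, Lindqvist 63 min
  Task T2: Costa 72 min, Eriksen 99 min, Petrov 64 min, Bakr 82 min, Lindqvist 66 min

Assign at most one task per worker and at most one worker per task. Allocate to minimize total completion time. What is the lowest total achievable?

Optimal: Costa→Task T2 (72 min), Eriksen→Task T6 (67 min), Petrov→Task T7 (23 min), Bakr→Task T3 (20 min), Lindqvist→Task T5 (18 min) — total 72+67+23+20+18 = 200 min.
Row-greedy (each worker in turn takes its cheapest remaining task) gives 236 min, worse by 36.
Next-best assignment: Costa→Task T3, Eriksen→Task T7, Petrov→Task T2, Bakr→Task T6, Lindqvist→Task T5 = 223 min.
Swapping Bakr↔Petrov (Bakr→Task T7 57 min, Petrov→Task T3 80 min) adds 94.

Minimum total: 200 min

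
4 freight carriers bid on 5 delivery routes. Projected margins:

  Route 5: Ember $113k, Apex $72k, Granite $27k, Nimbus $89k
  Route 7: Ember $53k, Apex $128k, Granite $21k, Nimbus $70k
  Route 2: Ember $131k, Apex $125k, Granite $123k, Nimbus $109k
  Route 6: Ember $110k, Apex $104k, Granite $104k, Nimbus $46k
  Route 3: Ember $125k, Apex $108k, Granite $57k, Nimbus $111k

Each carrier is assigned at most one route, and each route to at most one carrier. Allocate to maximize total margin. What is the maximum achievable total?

Treat this as an assignment problem: match each carrier to one route.
Optimal: Ember→Route 5 ($113k), Apex→Route 7 ($128k), Granite→Route 2 ($123k), Nimbus→Route 3 ($111k) — total 113+128+123+111 = $475k.
Max-entry greedy (repeatedly take the single best remaining cell) gives $474k, worse by 1.
Next-best assignment: Ember→Route 2, Apex→Route 7, Granite→Route 6, Nimbus→Route 3 = $474k.
Swapping Nimbus↔Granite (Nimbus→Route 2 $109k, Granite→Route 3 $57k) loses 68.

Maximum total: $475k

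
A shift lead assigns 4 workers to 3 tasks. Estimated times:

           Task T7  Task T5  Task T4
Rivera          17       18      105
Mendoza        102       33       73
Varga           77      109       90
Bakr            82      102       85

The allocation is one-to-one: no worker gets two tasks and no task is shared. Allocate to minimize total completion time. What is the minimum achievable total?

Min total: 135 min

Optimal: Rivera→Task T7 (17 min), Mendoza→Task T5 (33 min), Bakr→Task T4 (85 min) — total 17+33+85 = 135 min.
Next-best assignment: Rivera→Task T7, Mendoza→Task T5, Varga→Task T4 = 140 min.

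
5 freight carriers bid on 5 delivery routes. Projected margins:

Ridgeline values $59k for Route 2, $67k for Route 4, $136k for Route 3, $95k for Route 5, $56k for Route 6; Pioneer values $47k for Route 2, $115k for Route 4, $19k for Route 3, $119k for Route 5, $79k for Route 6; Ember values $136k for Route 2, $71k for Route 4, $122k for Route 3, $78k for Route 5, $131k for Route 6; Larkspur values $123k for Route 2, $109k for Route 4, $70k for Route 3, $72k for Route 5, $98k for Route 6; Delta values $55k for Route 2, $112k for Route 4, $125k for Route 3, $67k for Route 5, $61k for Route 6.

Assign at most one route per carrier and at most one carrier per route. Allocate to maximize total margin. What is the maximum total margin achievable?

Maximum total: $621k

Optimal: Ridgeline→Route 3 ($136k), Pioneer→Route 5 ($119k), Ember→Route 6 ($131k), Larkspur→Route 2 ($123k), Delta→Route 4 ($112k) — total 136+119+131+123+112 = $621k.
Max-entry greedy (repeatedly take the single best remaining cell) gives $601k, worse by 20.
Swapping Ember↔Ridgeline (Ember→Route 3 $122k, Ridgeline→Route 6 $56k) loses 89.
No other one-to-one assignment exceeds $621k.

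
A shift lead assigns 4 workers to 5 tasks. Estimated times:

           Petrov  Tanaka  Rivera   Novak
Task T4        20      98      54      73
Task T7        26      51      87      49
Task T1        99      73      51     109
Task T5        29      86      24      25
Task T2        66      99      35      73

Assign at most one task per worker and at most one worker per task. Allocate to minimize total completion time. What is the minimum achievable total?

Minimum total: 131 min

This is the linear assignment problem.
Optimal: Petrov→Task T4 (20 min), Tanaka→Task T7 (51 min), Rivera→Task T2 (35 min), Novak→Task T5 (25 min) — total 20+51+35+25 = 131 min.
Column-greedy (each task in turn goes to its cheapest remaining worker) gives 206 min, worse by 75.
Next-best assignment: Petrov→Task T4, Tanaka→Task T7, Rivera→Task T1, Novak→Task T5 = 147 min.
Swapping Rivera↔Novak (Rivera→Task T5 24 min, Novak→Task T2 73 min) adds 37.
Every other assignment is strictly worse.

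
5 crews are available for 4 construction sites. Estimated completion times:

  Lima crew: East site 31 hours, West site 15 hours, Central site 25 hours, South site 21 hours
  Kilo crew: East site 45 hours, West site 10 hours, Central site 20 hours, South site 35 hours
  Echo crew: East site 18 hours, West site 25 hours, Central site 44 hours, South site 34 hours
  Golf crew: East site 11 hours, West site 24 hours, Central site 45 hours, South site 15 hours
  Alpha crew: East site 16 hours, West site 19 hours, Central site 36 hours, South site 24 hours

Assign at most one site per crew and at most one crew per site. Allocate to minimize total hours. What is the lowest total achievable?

Optimal: Alpha crew→East site (16 hours), Lima crew→West site (15 hours), Kilo crew→Central site (20 hours), Golf crew→South site (15 hours) — total 16+15+20+15 = 66 hours.
Row-greedy (each crew in turn takes its cheapest remaining site) gives 68 hours, worse by 2.
No other one-to-one assignment undercuts 66 hours.

Min total: 66 hours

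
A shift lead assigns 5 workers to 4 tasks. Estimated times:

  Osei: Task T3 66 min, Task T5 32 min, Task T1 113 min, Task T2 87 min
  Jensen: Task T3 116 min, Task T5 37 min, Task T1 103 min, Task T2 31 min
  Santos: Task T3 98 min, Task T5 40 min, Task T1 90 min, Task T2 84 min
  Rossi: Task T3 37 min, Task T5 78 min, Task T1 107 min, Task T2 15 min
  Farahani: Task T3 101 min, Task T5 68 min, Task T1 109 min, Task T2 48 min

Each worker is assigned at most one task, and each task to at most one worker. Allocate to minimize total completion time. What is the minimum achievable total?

Minimum total: 190 min

Optimal: Rossi→Task T3 (37 min), Osei→Task T5 (32 min), Santos→Task T1 (90 min), Jensen→Task T2 (31 min) — total 37+32+90+31 = 190 min.
Min-entry greedy (repeatedly take the single cheapest remaining cell) gives 238 min, worse by 48.
No other one-to-one assignment undercuts 190 min.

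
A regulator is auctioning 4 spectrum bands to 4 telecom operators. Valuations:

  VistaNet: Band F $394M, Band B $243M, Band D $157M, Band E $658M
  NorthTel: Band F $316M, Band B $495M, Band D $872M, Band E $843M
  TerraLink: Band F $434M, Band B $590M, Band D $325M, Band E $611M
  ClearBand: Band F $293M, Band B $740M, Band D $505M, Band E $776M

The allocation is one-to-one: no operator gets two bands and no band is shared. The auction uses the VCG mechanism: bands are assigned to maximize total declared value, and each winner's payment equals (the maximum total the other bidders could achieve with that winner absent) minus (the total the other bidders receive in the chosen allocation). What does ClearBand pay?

ClearBand pays $156M.

Efficient allocation: VistaNet→Band E ($658M), NorthTel→Band D ($872M), TerraLink→Band F ($434M), ClearBand→Band B ($740M); total welfare W = $2704M.
ClearBand receives Band B at value $740M, so the others get W − 740 = $1964M.
Without ClearBand: best allocation of the remaining 3 bidders over all 4 bands is VistaNet→Band E ($658M), NorthTel→Band D ($872M), TerraLink→Band B ($590M), total $2120M.
VCG payment = (others' best without ClearBand) − (others' welfare with ClearBand) = 2120 − 1964 = $156M.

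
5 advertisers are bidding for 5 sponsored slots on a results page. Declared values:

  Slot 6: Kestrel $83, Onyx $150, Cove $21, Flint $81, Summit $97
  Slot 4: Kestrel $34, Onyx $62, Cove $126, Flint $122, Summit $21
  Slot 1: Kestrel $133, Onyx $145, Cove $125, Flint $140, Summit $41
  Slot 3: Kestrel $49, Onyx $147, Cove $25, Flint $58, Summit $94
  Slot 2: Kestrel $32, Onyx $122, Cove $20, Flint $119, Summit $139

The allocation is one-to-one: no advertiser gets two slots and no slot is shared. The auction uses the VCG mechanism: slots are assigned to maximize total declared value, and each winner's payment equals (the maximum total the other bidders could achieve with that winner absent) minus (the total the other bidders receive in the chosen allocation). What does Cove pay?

Efficient allocation: Kestrel→Slot 6 ($83), Onyx→Slot 3 ($147), Cove→Slot 4 ($126), Flint→Slot 1 ($140), Summit→Slot 2 ($139); total welfare W = $635.
Cove receives Slot 4 at value $126, so the others get W − 126 = $509.
Without Cove: best allocation of the remaining 4 bidders over all 5 slots is Kestrel→Slot 1 ($133), Onyx→Slot 6 ($150), Flint→Slot 4 ($122), Summit→Slot 2 ($139), total $544.
VCG payment = (others' best without Cove) − (others' welfare with Cove) = 544 − 509 = $35.

Cove pays $35.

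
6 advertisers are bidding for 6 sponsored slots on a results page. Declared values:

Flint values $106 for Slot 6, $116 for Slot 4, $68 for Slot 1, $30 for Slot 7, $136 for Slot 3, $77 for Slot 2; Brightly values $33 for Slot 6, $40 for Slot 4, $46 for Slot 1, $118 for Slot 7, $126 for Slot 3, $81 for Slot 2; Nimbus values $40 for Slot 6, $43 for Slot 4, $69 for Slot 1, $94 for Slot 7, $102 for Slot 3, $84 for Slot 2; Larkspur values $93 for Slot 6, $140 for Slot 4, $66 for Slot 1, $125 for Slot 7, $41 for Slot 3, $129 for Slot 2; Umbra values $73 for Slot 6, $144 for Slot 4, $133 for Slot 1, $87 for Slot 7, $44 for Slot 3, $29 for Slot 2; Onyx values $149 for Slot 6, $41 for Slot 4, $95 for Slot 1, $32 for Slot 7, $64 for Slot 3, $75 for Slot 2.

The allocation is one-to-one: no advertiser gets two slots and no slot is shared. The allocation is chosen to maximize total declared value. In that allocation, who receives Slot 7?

Optimal: Flint→Slot 3 ($136), Brightly→Slot 7 ($118), Nimbus→Slot 2 ($84), Larkspur→Slot 4 ($140), Umbra→Slot 1 ($133), Onyx→Slot 6 ($149) — total 136+118+84+140+133+149 = $760.
Max-entry greedy (repeatedly take the single best remaining cell) gives $745, worse by 15.
Next-best assignment: Flint→Slot 4, Brightly→Slot 7, Nimbus→Slot 3, Larkspur→Slot 2, Umbra→Slot 1, Onyx→Slot 6 = $747.
Brightly's own top slot is Slot 3 ($126), but forcing Brightly→Slot 3 and reassigning the rest optimally gives only $747 — worse by 13.

Brightly receives Slot 7.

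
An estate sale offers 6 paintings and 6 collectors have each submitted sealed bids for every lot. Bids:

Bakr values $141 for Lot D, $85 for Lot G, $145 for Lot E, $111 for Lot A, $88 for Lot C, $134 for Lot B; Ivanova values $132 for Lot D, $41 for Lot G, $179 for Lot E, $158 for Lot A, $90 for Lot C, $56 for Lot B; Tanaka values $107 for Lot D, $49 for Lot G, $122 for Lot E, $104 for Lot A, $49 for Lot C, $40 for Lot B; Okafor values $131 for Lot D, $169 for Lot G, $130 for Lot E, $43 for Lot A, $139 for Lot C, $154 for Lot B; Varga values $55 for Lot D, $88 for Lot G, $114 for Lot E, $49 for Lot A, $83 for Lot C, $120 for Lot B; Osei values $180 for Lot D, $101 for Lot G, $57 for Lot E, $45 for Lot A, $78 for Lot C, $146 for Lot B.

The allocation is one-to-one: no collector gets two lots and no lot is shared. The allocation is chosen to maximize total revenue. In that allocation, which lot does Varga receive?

Optimal: Bakr→Lot B ($134), Ivanova→Lot E ($179), Tanaka→Lot A ($104), Okafor→Lot G ($169), Varga→Lot C ($83), Osei→Lot D ($180) — total 134+179+104+169+83+180 = $849.
Row-greedy (each collector in turn takes its best remaining lot) gives $777, worse by 72.
Next-best assignment: Bakr→Lot B, Ivanova→Lot A, Tanaka→Lot E, Okafor→Lot G, Varga→Lot C, Osei→Lot D = $846.
Varga's own top lot is Lot B ($120), but forcing Varga→Lot B and reassigning the rest optimally gives only $840 — worse by 9.

Varga receives Lot C.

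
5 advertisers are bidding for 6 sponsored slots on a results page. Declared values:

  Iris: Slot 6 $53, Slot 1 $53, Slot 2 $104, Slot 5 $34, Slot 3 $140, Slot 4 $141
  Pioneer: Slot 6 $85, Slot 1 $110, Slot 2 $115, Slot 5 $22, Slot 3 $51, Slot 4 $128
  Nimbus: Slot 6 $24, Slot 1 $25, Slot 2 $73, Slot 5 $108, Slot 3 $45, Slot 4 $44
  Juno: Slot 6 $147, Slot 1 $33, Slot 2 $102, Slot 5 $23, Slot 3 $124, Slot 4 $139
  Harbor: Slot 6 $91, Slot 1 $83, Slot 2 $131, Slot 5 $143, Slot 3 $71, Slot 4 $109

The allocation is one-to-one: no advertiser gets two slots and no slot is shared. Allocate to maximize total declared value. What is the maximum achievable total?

Max total: $654

This is a one-to-one assignment (maximum-weight bipartite matching).
Optimal: Iris→Slot 3 ($140), Pioneer→Slot 4 ($128), Nimbus→Slot 5 ($108), Juno→Slot 6 ($147), Harbor→Slot 2 ($131) — total 140+128+108+147+131 = $654.
Column-greedy (each slot in turn goes to its best remaining advertiser) gives $636, worse by 18.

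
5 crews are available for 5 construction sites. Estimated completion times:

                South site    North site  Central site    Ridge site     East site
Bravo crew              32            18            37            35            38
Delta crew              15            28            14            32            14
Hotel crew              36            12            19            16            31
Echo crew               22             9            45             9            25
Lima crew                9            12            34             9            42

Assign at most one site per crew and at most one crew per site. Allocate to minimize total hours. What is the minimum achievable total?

Min total: 69 hours

This is the linear assignment problem.
Optimal: Bravo crew→North site (18 hours), Delta crew→East site (14 hours), Hotel crew→Central site (19 hours), Echo crew→Ridge site (9 hours), Lima crew→South site (9 hours) — total 18+14+19+9+9 = 69 hours.
Row-greedy (each crew in turn takes its cheapest remaining site) gives 112 hours, worse by 43.
Every other assignment is strictly worse.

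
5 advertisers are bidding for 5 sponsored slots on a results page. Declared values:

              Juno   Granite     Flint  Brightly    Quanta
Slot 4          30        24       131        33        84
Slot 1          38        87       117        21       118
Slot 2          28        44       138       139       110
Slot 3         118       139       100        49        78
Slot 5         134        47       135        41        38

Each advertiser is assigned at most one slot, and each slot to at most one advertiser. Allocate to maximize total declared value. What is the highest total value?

Treat this as an assignment problem: match each advertiser to one slot.
Optimal: Juno→Slot 5 ($134), Granite→Slot 3 ($139), Flint→Slot 4 ($131), Brightly→Slot 2 ($139), Quanta→Slot 1 ($118) — total 134+139+131+139+118 = $661.
Row-greedy (each advertiser in turn takes its best remaining slot) gives $562, worse by 99.
Next-best assignment: Juno→Slot 5, Granite→Slot 3, Flint→Slot 1, Brightly→Slot 2, Quanta→Slot 4 = $613.

Maximum total: $661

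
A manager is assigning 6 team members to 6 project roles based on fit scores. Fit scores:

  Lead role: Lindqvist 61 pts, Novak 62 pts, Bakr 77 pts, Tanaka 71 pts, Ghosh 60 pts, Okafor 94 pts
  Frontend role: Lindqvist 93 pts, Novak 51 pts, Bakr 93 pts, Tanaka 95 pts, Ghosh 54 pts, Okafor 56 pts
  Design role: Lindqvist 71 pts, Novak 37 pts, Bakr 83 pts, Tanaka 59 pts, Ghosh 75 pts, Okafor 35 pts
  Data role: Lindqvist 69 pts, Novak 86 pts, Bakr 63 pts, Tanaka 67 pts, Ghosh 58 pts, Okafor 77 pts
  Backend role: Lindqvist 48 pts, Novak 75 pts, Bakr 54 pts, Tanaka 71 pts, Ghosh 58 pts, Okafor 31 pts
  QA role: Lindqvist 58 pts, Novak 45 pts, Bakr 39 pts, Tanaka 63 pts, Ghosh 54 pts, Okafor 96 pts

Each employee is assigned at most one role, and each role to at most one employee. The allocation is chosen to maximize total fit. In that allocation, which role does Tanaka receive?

Tanaka receives Backend role.

Optimal: Lindqvist→Frontend role (93 pts), Novak→Data role (86 pts), Bakr→Lead role (77 pts), Tanaka→Backend role (71 pts), Ghosh→Design role (75 pts), Okafor→QA role (96 pts) — total 93+86+77+71+75+96 = 498 pts.
Row-greedy (each employee in turn takes its best remaining role) gives 487 pts, worse by 11.
Next-best assignment: Lindqvist→Frontend role, Novak→Data role, Bakr→Design role, Tanaka→Backend role, Ghosh→Lead role, Okafor→QA role = 489 pts.
Swapping Lindqvist↔Bakr (Lindqvist→Lead role 61 pts, Bakr→Frontend role 93 pts) loses 16.
Tanaka's own top role is Frontend role (95 pts), but forcing Tanaka→Frontend role and reassigning the rest optimally gives only 487 pts — worse by 11.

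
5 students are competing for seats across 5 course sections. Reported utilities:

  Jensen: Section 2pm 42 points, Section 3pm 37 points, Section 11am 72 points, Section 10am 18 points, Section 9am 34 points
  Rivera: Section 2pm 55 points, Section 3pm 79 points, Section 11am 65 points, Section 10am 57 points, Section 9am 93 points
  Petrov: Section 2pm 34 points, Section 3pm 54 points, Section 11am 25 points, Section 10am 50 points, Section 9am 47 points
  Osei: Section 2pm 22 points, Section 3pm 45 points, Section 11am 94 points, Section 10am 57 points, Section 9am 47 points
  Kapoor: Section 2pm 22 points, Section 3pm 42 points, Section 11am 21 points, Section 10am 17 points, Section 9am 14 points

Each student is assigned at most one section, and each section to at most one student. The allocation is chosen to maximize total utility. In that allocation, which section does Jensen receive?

This is a one-to-one assignment (maximum-weight bipartite matching).
Optimal: Jensen→Section 2pm (42 points), Rivera→Section 9am (93 points), Petrov→Section 10am (50 points), Osei→Section 11am (94 points), Kapoor→Section 3pm (42 points) — total 42+93+50+94+42 = 321 points.
Row-greedy (each student in turn takes its best remaining section) gives 298 points, worse by 23.
Next-best assignment: Jensen→Section 2pm, Rivera→Section 9am, Petrov→Section 3pm, Osei→Section 11am, Kapoor→Section 10am = 300 points.
Jensen's own top section is Section 11am (72 points), but forcing Jensen→Section 11am and reassigning the rest optimally gives only 298 points — worse by 23.

Jensen receives Section 2pm.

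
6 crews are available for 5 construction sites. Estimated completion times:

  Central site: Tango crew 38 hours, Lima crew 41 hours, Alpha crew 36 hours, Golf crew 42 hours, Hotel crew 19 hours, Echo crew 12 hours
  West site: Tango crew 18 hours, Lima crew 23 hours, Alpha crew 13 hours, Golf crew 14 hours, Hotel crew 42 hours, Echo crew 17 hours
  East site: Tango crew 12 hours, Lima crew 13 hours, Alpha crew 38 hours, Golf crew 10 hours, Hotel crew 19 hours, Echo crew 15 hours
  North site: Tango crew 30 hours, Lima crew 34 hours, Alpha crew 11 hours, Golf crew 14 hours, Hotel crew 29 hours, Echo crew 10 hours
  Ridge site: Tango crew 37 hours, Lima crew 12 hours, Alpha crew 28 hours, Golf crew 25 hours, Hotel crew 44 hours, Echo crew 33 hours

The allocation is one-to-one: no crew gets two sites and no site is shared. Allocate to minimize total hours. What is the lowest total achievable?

Optimal: Echo crew→Central site (12 hours), Golf crew→West site (14 hours), Tango crew→East site (12 hours), Alpha crew→North site (11 hours), Lima crew→Ridge site (12 hours) — total 12+14+12+11+12 = 61 hours.
Column-greedy (each site in turn goes to its cheapest remaining crew) gives 76 hours, worse by 15.
Next-best assignment: Echo crew→Central site, Tango crew→West site, Golf crew→East site, Alpha crew→North site, Lima crew→Ridge site = 63 hours.
Checked against all permutations: 61 hours is optimal.

Min total: 61 hours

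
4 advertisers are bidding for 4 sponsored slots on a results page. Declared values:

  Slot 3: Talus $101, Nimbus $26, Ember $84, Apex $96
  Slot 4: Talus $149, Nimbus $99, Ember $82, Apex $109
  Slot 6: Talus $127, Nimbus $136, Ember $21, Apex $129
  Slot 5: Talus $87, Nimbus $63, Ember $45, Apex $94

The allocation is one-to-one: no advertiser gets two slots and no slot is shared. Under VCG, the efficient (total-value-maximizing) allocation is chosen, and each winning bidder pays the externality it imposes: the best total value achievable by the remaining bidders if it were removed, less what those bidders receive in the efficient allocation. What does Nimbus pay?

Nimbus pays $35.

Efficient allocation: Talus→Slot 4 ($149), Nimbus→Slot 6 ($136), Ember→Slot 3 ($84), Apex→Slot 5 ($94); total welfare W = $463.
Nimbus receives Slot 6 at value $136, so the others get W − 136 = $327.
Without Nimbus: best allocation of the remaining 3 bidders over all 4 slots is Talus→Slot 4 ($149), Ember→Slot 3 ($84), Apex→Slot 6 ($129), total $362.
VCG payment = (others' best without Nimbus) − (others' welfare with Nimbus) = 362 − 327 = $35.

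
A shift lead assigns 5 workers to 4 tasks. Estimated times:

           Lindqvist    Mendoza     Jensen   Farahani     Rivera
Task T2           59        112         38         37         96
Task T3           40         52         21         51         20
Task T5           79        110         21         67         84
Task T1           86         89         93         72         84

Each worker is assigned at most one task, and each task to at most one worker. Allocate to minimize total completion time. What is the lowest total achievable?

Min total: 164 min

This is a one-to-one assignment (minimum-cost bipartite matching).
Optimal: Farahani→Task T2 (37 min), Rivera→Task T3 (20 min), Jensen→Task T5 (21 min), Lindqvist→Task T1 (86 min) — total 37+20+21+86 = 164 min.
Next-best assignment: Farahani→Task T2, Rivera→Task T3, Jensen→Task T5, Mendoza→Task T1 = 167 min.
Checked against all permutations: 164 min is optimal.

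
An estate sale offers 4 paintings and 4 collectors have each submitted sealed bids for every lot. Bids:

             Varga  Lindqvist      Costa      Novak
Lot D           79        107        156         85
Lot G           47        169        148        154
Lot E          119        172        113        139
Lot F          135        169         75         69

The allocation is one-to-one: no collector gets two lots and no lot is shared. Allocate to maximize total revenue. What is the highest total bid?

Optimal: Varga→Lot F ($135), Lindqvist→Lot E ($172), Costa→Lot D ($156), Novak→Lot G ($154) — total 135+172+156+154 = $617.
Column-greedy (each lot in turn goes to its best remaining collector) gives $599, worse by 18.
Swapping Lindqvist↔Novak (Lindqvist→Lot G $169, Novak→Lot E $139) loses 18.
No other one-to-one assignment exceeds $617.

Maximum total: $617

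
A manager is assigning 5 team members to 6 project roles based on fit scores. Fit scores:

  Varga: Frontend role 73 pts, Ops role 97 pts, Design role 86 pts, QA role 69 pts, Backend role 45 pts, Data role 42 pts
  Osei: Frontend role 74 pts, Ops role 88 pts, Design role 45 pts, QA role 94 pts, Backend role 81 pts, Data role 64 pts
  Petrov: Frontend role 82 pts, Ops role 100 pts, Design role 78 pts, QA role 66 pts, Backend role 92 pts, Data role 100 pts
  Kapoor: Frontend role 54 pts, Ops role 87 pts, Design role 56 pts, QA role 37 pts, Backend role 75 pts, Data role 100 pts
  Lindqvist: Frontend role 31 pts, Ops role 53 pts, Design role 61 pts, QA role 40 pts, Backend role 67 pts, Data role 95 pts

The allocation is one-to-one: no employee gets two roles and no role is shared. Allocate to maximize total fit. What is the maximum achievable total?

Optimal: Varga→Design role (86 pts), Osei→QA role (94 pts), Petrov→Backend role (92 pts), Kapoor→Ops role (87 pts), Lindqvist→Data role (95 pts) — total 86+94+92+87+95 = 454 pts.
Max-entry greedy (repeatedly take the single best remaining cell) gives 447 pts, worse by 7.
Next-best assignment: Varga→Design role, Osei→QA role, Petrov→Ops role, Kapoor→Backend role, Lindqvist→Data role = 450 pts.
Swapping Varga↔Lindqvist (Varga→Data role 42 pts, Lindqvist→Design role 61 pts) loses 78.

Max total: 454 pts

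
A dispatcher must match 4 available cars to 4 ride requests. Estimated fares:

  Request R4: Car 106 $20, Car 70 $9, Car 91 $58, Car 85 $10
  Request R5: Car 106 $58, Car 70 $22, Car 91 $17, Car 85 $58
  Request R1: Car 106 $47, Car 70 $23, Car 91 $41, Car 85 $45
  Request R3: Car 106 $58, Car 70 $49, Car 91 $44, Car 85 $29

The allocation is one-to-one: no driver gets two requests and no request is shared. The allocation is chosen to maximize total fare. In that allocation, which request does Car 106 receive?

Car 106 receives Request R1.

Optimal: Car 106→Request R1 ($47), Car 70→Request R3 ($49), Car 91→Request R4 ($58), Car 85→Request R5 ($58) — total 47+49+58+58 = $212.
Column-greedy (each request in turn goes to its best remaining driver) gives $210, worse by 2.
No other one-to-one assignment exceeds $212.
Car 106's own top request is Request R5 ($58), but forcing Car 106→Request R5 and reassigning the rest optimally gives only $210 — worse by 2.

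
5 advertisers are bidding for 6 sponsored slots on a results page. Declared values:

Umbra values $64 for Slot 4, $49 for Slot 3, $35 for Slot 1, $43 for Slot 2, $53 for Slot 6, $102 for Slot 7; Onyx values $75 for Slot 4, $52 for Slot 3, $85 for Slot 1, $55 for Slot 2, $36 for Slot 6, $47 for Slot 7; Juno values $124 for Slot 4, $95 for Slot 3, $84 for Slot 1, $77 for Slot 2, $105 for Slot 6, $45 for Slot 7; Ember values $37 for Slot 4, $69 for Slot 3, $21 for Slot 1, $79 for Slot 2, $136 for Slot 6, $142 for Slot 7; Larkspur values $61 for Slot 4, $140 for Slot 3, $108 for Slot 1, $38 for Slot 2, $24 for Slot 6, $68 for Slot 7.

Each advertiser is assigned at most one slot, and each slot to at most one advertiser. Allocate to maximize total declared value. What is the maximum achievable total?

Maximum total: $587

Optimal: Umbra→Slot 7 ($102), Onyx→Slot 1 ($85), Juno→Slot 4 ($124), Ember→Slot 6 ($136), Larkspur→Slot 3 ($140) — total 102+85+124+136+140 = $587.
Column-greedy (each slot in turn goes to its best remaining advertiser) gives $481, worse by 106.
Next-best assignment: Umbra→Slot 7, Onyx→Slot 2, Juno→Slot 4, Ember→Slot 6, Larkspur→Slot 3 = $557.
Swapping Ember↔Umbra (Ember→Slot 7 $142, Umbra→Slot 6 $53) loses 43.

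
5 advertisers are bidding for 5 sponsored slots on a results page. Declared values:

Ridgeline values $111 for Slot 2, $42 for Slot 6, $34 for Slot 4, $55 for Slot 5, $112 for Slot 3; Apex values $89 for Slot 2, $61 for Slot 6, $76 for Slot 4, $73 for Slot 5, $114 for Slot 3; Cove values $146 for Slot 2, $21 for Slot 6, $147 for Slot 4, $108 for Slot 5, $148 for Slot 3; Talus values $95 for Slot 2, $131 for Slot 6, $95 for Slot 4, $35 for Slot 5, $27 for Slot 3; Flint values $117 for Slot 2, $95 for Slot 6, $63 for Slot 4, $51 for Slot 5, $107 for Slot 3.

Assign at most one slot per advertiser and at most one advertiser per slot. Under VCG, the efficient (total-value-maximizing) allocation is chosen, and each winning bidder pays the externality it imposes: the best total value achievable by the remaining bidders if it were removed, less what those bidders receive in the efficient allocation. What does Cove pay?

Cove pays $3.

Efficient allocation: Ridgeline→Slot 3 ($112), Apex→Slot 5 ($73), Cove→Slot 4 ($147), Talus→Slot 6 ($131), Flint→Slot 2 ($117); total welfare W = $580.
Cove receives Slot 4 at value $147, so the others get W − 147 = $433.
Without Cove: best allocation of the remaining 4 bidders over all 5 slots is Ridgeline→Slot 3 ($112), Apex→Slot 4 ($76), Talus→Slot 6 ($131), Flint→Slot 2 ($117), total $436.
VCG payment = (others' best without Cove) − (others' welfare with Cove) = 436 − 433 = $3.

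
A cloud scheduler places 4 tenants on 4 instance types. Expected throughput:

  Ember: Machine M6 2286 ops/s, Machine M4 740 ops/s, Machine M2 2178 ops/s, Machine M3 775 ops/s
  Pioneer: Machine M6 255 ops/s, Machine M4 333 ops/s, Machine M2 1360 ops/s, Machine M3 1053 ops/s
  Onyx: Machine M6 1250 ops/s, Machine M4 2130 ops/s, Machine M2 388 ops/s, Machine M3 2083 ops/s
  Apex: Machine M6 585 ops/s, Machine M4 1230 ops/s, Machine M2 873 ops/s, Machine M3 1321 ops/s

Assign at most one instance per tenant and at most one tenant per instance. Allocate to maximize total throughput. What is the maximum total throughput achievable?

Maximum total: 7097 ops/s

This is a one-to-one assignment (maximum-weight bipartite matching).
Optimal: Ember→Machine M6 (2286 ops/s), Pioneer→Machine M2 (1360 ops/s), Onyx→Machine M4 (2130 ops/s), Apex→Machine M3 (1321 ops/s) — total 2286+1360+2130+1321 = 7097 ops/s.
Every other assignment is strictly worse.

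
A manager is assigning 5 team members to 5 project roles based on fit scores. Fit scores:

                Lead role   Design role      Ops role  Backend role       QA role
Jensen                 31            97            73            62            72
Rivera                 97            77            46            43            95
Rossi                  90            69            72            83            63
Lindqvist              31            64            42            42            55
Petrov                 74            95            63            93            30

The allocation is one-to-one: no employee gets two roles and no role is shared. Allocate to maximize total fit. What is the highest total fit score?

Max total: 417 pts

Optimal: Jensen→Design role (97 pts), Rivera→QA role (95 pts), Rossi→Lead role (90 pts), Lindqvist→Ops role (42 pts), Petrov→Backend role (93 pts) — total 97+95+90+42+93 = 417 pts.
Column-greedy (each role in turn goes to its best remaining employee) gives 414 pts, worse by 3.
Next-best assignment: Jensen→Ops role, Rivera→QA role, Rossi→Lead role, Lindqvist→Design role, Petrov→Backend role = 415 pts.
Swapping Rivera↔Rossi (Rivera→Lead role 97 pts, Rossi→QA role 63 pts) loses 25.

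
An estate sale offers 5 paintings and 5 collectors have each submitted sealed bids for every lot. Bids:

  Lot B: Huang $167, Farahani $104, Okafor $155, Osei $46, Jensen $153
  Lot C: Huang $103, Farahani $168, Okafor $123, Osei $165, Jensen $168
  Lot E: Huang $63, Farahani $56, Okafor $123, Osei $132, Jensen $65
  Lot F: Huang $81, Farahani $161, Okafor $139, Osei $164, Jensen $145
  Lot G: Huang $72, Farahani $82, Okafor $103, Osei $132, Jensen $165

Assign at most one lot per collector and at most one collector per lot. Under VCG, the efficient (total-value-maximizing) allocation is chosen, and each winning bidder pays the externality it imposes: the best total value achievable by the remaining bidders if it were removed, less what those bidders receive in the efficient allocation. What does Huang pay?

Huang pays $32.

Efficient allocation: Huang→Lot B ($167), Farahani→Lot C ($168), Okafor→Lot E ($123), Osei→Lot F ($164), Jensen→Lot G ($165); total welfare W = $787.
Huang receives Lot B at value $167, so the others get W − 167 = $620.
Without Huang: best allocation of the remaining 4 bidders over all 5 lots is Farahani→Lot C ($168), Okafor→Lot B ($155), Osei→Lot F ($164), Jensen→Lot G ($165), total $652.
VCG payment = (others' best without Huang) − (others' welfare with Huang) = 652 − 620 = $32.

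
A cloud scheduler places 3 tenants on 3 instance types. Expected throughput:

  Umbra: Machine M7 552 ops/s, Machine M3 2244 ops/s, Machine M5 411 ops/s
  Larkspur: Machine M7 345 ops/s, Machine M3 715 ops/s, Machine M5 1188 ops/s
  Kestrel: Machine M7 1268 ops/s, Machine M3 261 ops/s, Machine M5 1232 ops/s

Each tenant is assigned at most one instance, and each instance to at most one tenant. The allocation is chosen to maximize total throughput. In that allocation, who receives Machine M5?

Larkspur receives Machine M5.

Optimal: Umbra→Machine M3 (2244 ops/s), Larkspur→Machine M5 (1188 ops/s), Kestrel→Machine M7 (1268 ops/s) — total 2244+1188+1268 = 4700 ops/s.
Swapping Umbra↔Larkspur (Umbra→Machine M5 411 ops/s, Larkspur→Machine M3 715 ops/s) loses 2306.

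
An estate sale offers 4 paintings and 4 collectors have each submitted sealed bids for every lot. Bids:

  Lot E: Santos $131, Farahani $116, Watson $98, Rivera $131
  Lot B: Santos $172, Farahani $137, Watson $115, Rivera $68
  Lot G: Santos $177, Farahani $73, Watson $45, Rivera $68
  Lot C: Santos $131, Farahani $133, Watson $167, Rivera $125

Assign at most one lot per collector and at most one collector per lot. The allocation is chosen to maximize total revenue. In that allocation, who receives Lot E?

This is a one-to-one assignment (maximum-weight bipartite matching).
Optimal: Santos→Lot G ($177), Farahani→Lot B ($137), Watson→Lot C ($167), Rivera→Lot E ($131) — total 177+137+167+131 = $612.
Column-greedy (each lot in turn goes to its best remaining collector) gives $503, worse by 109.
Swapping Santos↔Rivera (Santos→Lot E $131, Rivera→Lot G $68) loses 109.

Rivera receives Lot E.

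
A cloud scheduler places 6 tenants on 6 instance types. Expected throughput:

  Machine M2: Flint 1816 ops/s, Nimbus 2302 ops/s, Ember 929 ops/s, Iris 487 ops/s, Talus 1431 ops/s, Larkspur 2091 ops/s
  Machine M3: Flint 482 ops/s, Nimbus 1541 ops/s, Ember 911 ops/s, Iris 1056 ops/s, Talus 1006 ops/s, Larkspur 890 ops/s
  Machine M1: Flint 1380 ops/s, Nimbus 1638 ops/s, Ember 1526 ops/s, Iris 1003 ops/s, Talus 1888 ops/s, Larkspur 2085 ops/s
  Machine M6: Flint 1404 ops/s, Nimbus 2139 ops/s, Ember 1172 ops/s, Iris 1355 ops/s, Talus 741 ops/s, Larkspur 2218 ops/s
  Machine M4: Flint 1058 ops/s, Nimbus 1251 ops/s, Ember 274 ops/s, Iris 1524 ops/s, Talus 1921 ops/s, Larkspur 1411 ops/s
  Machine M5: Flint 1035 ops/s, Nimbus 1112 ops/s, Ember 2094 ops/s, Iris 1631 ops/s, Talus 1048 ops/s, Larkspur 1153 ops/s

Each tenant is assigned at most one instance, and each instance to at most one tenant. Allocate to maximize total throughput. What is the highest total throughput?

This is the linear assignment problem.
Optimal: Flint→Machine M2 (1816 ops/s), Nimbus→Machine M6 (2139 ops/s), Ember→Machine M5 (2094 ops/s), Iris→Machine M3 (1056 ops/s), Talus→Machine M4 (1921 ops/s), Larkspur→Machine M1 (2085 ops/s) — total 1816+2139+2094+1056+1921+2085 = 11111 ops/s.
Column-greedy (each instance in turn goes to its best remaining tenant) gives 10862 ops/s, worse by 249.
No other one-to-one assignment exceeds 11111 ops/s.

Maximum total: 11111 ops/s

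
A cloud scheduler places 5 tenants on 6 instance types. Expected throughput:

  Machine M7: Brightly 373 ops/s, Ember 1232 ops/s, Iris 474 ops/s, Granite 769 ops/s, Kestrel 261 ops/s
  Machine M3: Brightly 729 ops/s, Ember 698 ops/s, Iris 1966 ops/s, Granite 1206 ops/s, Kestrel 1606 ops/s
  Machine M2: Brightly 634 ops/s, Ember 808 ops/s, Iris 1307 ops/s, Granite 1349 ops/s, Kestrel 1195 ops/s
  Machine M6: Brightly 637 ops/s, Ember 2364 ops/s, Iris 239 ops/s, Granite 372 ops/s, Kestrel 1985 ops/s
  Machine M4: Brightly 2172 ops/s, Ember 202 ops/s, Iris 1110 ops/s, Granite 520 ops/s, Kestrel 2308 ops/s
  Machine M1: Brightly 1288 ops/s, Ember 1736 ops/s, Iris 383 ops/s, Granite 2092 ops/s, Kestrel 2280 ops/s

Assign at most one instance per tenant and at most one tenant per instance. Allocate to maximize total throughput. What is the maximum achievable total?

Max total: 10131 ops/s

Optimal: Brightly→Machine M4 (2172 ops/s), Ember→Machine M6 (2364 ops/s), Iris→Machine M3 (1966 ops/s), Granite→Machine M2 (1349 ops/s), Kestrel→Machine M1 (2280 ops/s) — total 2172+2364+1966+1349+2280 = 10131 ops/s.
Max-entry greedy (repeatedly take the single best remaining cell) gives 9364 ops/s, worse by 767.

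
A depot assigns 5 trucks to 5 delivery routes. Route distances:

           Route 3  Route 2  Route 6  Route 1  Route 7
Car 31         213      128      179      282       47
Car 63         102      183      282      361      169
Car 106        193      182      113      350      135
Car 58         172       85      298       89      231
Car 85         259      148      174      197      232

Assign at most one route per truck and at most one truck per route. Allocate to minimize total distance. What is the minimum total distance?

Optimal: Car 31→Route 7 (47 km), Car 63→Route 3 (102 km), Car 106→Route 6 (113 km), Car 58→Route 1 (89 km), Car 85→Route 2 (148 km) — total 47+102+113+89+148 = 499 km.
Row-greedy (each truck in turn takes its cheapest remaining route) gives 544 km, worse by 45.
Swapping Car 31↔Car 85 (Car 31→Route 2 128 km, Car 85→Route 7 232 km) adds 165.
Checked against all permutations: 499 km is optimal.

Min total: 499 km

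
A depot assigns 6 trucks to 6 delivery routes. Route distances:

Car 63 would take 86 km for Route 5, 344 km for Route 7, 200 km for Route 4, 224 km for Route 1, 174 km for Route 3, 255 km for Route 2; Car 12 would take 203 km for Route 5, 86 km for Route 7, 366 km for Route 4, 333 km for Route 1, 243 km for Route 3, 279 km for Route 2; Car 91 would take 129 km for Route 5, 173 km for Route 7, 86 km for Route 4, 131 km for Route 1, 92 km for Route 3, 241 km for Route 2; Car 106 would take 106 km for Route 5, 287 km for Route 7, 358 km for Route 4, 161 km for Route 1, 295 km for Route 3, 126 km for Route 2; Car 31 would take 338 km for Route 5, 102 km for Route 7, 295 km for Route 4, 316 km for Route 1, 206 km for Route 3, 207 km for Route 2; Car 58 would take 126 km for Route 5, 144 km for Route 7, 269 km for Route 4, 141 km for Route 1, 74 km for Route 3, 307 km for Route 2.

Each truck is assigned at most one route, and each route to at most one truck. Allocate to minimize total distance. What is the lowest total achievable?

Minimum total: 700 km

Optimal: Car 63→Route 5 (86 km), Car 12→Route 7 (86 km), Car 91→Route 4 (86 km), Car 106→Route 1 (161 km), Car 31→Route 2 (207 km), Car 58→Route 3 (74 km) — total 86+86+86+161+207+74 = 700 km.
Swapping Car 58↔Car 31 (Car 58→Route 2 307 km, Car 31→Route 3 206 km) adds 232.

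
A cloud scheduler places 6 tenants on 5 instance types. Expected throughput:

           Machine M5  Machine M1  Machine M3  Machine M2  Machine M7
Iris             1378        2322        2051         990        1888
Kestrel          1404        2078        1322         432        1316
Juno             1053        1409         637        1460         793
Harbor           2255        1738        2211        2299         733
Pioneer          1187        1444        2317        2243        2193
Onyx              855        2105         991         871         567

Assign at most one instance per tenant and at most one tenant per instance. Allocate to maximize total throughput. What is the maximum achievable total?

Maximum total: 10064 ops/s

Optimal: Harbor→Machine M5 (2255 ops/s), Onyx→Machine M1 (2105 ops/s), Iris→Machine M3 (2051 ops/s), Juno→Machine M2 (1460 ops/s), Pioneer→Machine M7 (2193 ops/s) — total 2255+2105+2051+1460+2193 = 10064 ops/s.
Column-greedy (each instance in turn goes to its best remaining tenant) gives 9670 ops/s, worse by 394.
Swapping Pioneer↔Iris (Pioneer→Machine M3 2317 ops/s, Iris→Machine M7 1888 ops/s) loses 39.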